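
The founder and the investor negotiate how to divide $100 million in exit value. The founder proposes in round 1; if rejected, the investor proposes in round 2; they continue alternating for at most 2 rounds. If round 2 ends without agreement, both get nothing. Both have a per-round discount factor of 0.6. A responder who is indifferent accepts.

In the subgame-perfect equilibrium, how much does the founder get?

Round 2 (the investor proposes): rejection yields 0 for the founder; the investor offers 0 and keeps 100.
Round 1 (the founder proposes): the investor can get 100 next round, worth 0.6 × 100 = 60 now, so the founder offers 60, keeping 40.

40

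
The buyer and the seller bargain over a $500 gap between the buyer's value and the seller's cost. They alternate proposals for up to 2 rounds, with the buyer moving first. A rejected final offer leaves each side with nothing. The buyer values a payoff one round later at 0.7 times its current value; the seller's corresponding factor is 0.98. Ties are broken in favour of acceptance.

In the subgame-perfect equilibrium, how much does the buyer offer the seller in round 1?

490

Round 2 (the seller proposes): the buyer will accept anything ≥ 0, so the seller offers 0 and keeps 500.
Round 1 (the buyer proposes): the seller can get 500 next round, worth 0.98 × 500 = 490 now; the buyer offers that and keeps 10.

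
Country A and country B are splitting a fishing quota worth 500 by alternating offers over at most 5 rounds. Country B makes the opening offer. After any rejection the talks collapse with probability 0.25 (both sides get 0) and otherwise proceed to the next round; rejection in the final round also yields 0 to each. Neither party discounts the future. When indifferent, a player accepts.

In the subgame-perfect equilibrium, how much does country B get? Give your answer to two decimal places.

353.52

By backward induction:
Round 5 (country B proposes): country A will accept anything ≥ 0, so country B offers 0 and keeps 500.
Round 4 (country A proposes): rejecting gives country B an expected 0.75 × 500 = 375. Country A offers 375 and keeps 500 − 375 = 125.
Round 3 (country B proposes): rejecting gives country A an expected 0.75 × 125 = 93.75. Country B offers 93.75 and keeps 500 − 93.75 = 406.25.
Round 2 (country A proposes): rejecting gives country B an expected 0.75 × 406.25 = 304.6875. Country A offers 304.6875 and keeps 500 − 304.6875 = 195.3125.
Round 1 (country B proposes): rejecting gives country A an expected 0.75 × 195.3125 = 146.484375. Country B offers 146.484375 and keeps 500 − 146.484375 = 353.515625.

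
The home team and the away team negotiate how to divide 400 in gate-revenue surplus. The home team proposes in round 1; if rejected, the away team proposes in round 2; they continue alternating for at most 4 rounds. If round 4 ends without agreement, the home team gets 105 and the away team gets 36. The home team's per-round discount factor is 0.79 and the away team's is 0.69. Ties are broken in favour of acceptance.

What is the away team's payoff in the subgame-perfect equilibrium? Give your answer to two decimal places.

By backward induction:
Round 4 (the away team proposes): the home team gets 105 if talks fail, so the away team offers 105 and keeps 295.
Round 3 (the home team proposes): the away team can get 295 next round, worth 0.69 × 295 = 203.55 now, so the home team offers 203.55, keeping 196.45.
Round 2 (the away team proposes): the home team can get 196.45 next round, worth 0.79 × 196.45 = 155.1955 now; the away team offers that and keeps 244.8045.
Round 1 (the home team proposes): the away team can get 244.8045 next round, worth 0.69 × 244.8045 = 168.915105 now; the home team offers that and keeps 231.084895.

168.92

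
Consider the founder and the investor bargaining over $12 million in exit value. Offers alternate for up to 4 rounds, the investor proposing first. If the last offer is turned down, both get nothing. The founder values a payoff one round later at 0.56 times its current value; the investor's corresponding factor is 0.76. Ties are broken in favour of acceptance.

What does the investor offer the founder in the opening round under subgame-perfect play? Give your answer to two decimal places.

Round 4 (the founder proposes): rejection yields 0 for the investor; the founder offers 0 and keeps 12.
Round 3 (the investor proposes): the founder can get 12 next round, worth 0.56 × 12 = 6.72 now; the investor offers that and keeps 5.28.
Round 2 (the founder proposes): the investor can get 5.28 next round, worth 0.76 × 5.28 = 4.0128 now; the founder offers that and keeps 7.9872.
Round 1 (the investor proposes): the founder can get 7.9872 next round, worth 0.56 × 7.9872 = 4.472832 now, so the investor offers 4.472832, keeping 7.527168.

4.47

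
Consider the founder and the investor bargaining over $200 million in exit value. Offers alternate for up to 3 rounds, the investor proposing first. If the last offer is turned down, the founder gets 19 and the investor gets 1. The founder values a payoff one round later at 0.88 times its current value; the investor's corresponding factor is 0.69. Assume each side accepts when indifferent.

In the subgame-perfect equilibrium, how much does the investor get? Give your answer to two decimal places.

133.90

Round 3 (the investor proposes): the founder gets 19 if talks fail, so the investor offers 19 and keeps 181.
Round 2 (the founder proposes): the investor can get 181 next round, worth 0.69 × 181 = 124.89 now, so the founder offers 124.89, keeping 75.11.
Round 1 (the investor proposes): the founder can get 75.11 next round, worth 0.88 × 75.11 = 66.0968 now. The investor offers 66.0968 and keeps 200 − 66.0968 = 133.9032.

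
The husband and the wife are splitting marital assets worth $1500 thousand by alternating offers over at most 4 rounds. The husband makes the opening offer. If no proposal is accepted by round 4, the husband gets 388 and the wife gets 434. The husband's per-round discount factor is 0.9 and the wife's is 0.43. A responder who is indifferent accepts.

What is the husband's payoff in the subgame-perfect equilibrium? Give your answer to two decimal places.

1250.45

By backward induction:
Round 4 (the wife proposes): the husband gets 388 if talks fail, so the wife offers 388 and keeps 1112.
Round 3 (the husband proposes): the wife can get 1112 next round, worth 0.43 × 1112 = 478.16 now, so the husband offers 478.16, keeping 1021.84.
Round 2 (the wife proposes): the husband can get 1021.84 next round, worth 0.9 × 1021.84 = 919.656 now, so the wife offers 919.656, keeping 580.344.
Round 1 (the husband proposes): the wife can get 580.344 next round, worth 0.43 × 580.344 = 249.54792 now, so the husband offers 249.54792, keeping 1250.45208.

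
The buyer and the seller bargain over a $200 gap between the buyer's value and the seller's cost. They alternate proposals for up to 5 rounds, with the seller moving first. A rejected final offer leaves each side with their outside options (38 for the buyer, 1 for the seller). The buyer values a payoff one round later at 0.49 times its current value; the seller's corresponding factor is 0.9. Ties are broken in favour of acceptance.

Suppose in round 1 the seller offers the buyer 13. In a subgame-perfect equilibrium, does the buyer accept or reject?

Round 5 (the seller proposes): the buyer gets 38 if talks fail, so the seller offers 38 and keeps 162.
Round 4 (the buyer proposes): the seller can get 162 next round, worth 0.9 × 162 = 145.8 now, so the buyer offers 145.8, keeping 54.2.
Round 3 (the seller proposes): the buyer can get 54.2 next round, worth 0.49 × 54.2 = 26.558 now; the seller offers that and keeps 173.442.
Round 2 (the buyer proposes): the seller can get 173.442 next round, worth 0.9 × 173.442 = 156.0978 now, so the buyer offers 156.0978, keeping 43.9022.
So by rejecting in round 1, the buyer gets 43.9022 next round, worth 0.49 × 43.9022 = 21.512078 now.
Offer 13 < 21.512078, so the buyer rejects.

Reject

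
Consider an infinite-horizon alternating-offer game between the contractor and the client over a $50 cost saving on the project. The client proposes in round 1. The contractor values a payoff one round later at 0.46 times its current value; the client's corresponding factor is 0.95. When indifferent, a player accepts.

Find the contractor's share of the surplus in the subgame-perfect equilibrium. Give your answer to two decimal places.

In a stationary SPE each proposer offers the other exactly their discounted continuation value.
If the client keeps x when proposing and the contractor keeps y when proposing, then x = 50 − 0.46y and y = 50 − 0.95x.
Solving: x = 50(1 − 0.46) / (1 − 0.95·0.46) = 27 / 0.563 ≈ 47.9574.
The contractor gets 50 − 47.9574 ≈ 2.0426.

2.04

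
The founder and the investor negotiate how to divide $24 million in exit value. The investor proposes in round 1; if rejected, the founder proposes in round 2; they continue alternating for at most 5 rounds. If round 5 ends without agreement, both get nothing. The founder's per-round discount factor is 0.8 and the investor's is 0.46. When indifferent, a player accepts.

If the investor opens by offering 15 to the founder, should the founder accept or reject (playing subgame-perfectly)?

Round 5 (the investor proposes): rejection yields 0 for the founder; the investor offers 0 and keeps 24.
Round 4 (the founder proposes): the investor can get 24 next round, worth 0.46 × 24 = 11.04 now; the founder offers that and keeps 12.96.
Round 3 (the investor proposes): the founder can get 12.96 next round, worth 0.8 × 12.96 = 10.368 now, so the investor offers 10.368, keeping 13.632.
Round 2 (the founder proposes): the investor can get 13.632 next round, worth 0.46 × 13.632 = 6.27072 now, so the founder offers 6.27072, keeping 17.72928.
So by rejecting in round 1, the founder gets 17.72928 next round, worth 0.8 × 17.72928 = 14.183424 now.
Offer 15 ≥ 14.183424, so the founder accepts.

Accept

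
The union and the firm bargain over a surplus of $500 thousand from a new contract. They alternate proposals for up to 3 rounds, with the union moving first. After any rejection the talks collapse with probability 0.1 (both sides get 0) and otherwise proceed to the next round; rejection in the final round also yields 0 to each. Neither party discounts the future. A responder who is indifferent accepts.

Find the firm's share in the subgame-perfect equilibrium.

45

Round 3 (the union proposes): rejection yields 0 for the firm; the union offers 0 and keeps 500.
Round 2 (the firm proposes): rejecting gives the union an expected 0.9 × 500 = 450; the firm offers that and keeps 50.
Round 1 (the union proposes): rejecting gives the firm an expected 0.9 × 50 = 45; the union offers that and keeps 455.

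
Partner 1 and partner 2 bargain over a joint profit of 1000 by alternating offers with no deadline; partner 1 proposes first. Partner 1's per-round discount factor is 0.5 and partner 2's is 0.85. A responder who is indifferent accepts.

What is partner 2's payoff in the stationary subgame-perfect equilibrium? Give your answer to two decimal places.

739.13

In a stationary SPE each proposer offers the other exactly their discounted continuation value.
If partner 1 keeps x when proposing and partner 2 keeps y when proposing, then x = 1000 − 0.85y and y = 1000 − 0.5x.
Solving: x = 1000(1 − 0.85) / (1 − 0.5·0.85) = 150 / 0.575 ≈ 260.8696.
Partner 2 gets 1000 − 260.8696 ≈ 739.1304.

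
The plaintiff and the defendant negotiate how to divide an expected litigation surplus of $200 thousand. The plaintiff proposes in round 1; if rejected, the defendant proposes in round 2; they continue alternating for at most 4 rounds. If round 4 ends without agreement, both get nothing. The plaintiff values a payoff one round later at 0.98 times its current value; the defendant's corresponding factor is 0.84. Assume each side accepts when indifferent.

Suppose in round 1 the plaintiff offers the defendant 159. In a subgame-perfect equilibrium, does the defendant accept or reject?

Accept

Work out the defendant's continuation value if the offer is rejected.
Round 4 (the defendant proposes): rejection yields 0 for the plaintiff; the defendant offers 0 and keeps 200.
Round 3 (the plaintiff proposes): the defendant can get 200 next round, worth 0.84 × 200 = 168 now; the plaintiff offers that and keeps 32.
Round 2 (the defendant proposes): the plaintiff can get 32 next round, worth 0.98 × 32 = 31.36 now, so the defendant offers 31.36, keeping 168.64.
So by rejecting in round 1, the defendant gets 168.64 next round, worth 0.84 × 168.64 = 141.6576 now.
Offer 159 ≥ 141.6576, so the defendant accepts.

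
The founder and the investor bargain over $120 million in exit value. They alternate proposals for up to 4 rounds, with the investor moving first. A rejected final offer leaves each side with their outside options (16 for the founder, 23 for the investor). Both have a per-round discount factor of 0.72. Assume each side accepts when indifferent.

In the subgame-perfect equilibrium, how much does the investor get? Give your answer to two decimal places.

59.60

Round 4 (the founder proposes): the investor gets 23 if talks fail, so the founder offers 23 and keeps 97.
Round 3 (the investor proposes): the founder can get 97 next round, worth 0.72 × 97 = 69.84 now; the investor offers that and keeps 50.16.
Round 2 (the founder proposes): the investor can get 50.16 next round, worth 0.72 × 50.16 = 36.1152 now, so the founder offers 36.1152, keeping 83.8848.
Round 1 (the investor proposes): the founder can get 83.8848 next round, worth 0.72 × 83.8848 = 60.397056 now; the investor offers that and keeps 59.602944.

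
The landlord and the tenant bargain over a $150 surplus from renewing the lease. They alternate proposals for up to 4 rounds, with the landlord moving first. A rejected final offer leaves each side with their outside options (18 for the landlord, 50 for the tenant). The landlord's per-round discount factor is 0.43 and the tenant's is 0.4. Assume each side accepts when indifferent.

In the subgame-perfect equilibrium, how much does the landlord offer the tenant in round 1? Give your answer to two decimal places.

Round 4 (the tenant proposes): the landlord gets 18 if talks fail, so the tenant offers 18 and keeps 132.
Round 3 (the landlord proposes): the tenant can get 132 next round, worth 0.4 × 132 = 52.8 now, so the landlord offers 52.8, keeping 97.2.
Round 2 (the tenant proposes): the landlord can get 97.2 next round, worth 0.43 × 97.2 = 41.796 now, so the tenant offers 41.796, keeping 108.204.
Round 1 (the landlord proposes): the tenant can get 108.204 next round, worth 0.4 × 108.204 = 43.2816 now, so the landlord offers 43.2816, keeping 106.7184.

43.28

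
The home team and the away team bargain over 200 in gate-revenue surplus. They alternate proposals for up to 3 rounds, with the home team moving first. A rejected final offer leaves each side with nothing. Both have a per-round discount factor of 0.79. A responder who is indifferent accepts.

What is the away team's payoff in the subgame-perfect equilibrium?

Round 3 (the home team proposes): rejection yields 0 for the away team; the home team offers 0 and keeps 200.
Round 2 (the away team proposes): the home team can get 200 next round, worth 0.79 × 200 = 158 now, so the away team offers 158, keeping 42.
Round 1 (the home team proposes): the away team can get 42 next round, worth 0.79 × 42 = 33.18 now. The home team offers 33.18 and keeps 200 − 33.18 = 166.82.

33.18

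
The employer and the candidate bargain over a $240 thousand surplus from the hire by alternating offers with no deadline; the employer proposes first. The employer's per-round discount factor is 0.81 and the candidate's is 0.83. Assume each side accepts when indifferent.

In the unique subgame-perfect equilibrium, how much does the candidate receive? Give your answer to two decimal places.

Let x be the employer's share when the employer proposes and y be the candidate's share when the candidate proposes.
The candidate accepts iff offered ≥ 0.83·y, so x = 240 − 0.83y. Symmetrically y = 240 − 0.81x.
Substituting: x = 240 − 0.83(240 − 0.81x), giving x(1 − 0.81·0.83) = 240(1 − 0.83).
So x = 240 × 0.17 / 0.3277 ≈ 124.5041, and the candidate receives 240 − x ≈ 115.4959.

115.50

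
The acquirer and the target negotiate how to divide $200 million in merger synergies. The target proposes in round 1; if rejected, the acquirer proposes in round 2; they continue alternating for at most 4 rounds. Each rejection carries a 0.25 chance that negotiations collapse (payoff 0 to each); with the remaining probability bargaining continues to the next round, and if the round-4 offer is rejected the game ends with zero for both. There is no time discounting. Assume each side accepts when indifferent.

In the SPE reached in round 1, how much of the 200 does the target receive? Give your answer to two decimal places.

By backward induction:
Round 4 (the acquirer proposes): rejection yields 0 for the target; the acquirer offers 0 and keeps 200.
Round 3 (the target proposes): rejecting gives the acquirer an expected 0.75 × 200 = 150. The target offers 150 and keeps 200 − 150 = 50.
Round 2 (the acquirer proposes): rejecting gives the target an expected 0.75 × 50 = 37.5; the acquirer offers that and keeps 162.5.
Round 1 (the target proposes): rejecting gives the acquirer an expected 0.75 × 162.5 = 121.875. The target offers 121.875 and keeps 200 − 121.875 = 78.125.

78.13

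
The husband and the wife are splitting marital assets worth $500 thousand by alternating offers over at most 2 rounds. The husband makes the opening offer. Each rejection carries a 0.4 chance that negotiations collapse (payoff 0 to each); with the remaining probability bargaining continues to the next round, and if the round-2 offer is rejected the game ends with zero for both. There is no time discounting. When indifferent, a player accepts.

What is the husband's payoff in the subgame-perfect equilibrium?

Round 2 (the wife proposes): the husband will accept anything ≥ 0, so the wife offers 0 and keeps 500.
Round 1 (the husband proposes): rejecting gives the wife an expected 0.6 × 500 = 300; the husband offers that and keeps 200.

200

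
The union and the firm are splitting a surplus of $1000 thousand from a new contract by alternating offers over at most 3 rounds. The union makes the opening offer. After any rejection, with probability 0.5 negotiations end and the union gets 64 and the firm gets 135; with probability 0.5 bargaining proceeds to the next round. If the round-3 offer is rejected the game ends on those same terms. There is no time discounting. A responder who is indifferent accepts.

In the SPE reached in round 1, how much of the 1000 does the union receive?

664.75

Round 3 (the union proposes): the firm gets 135 if talks fail, so the union offers 135 and keeps 865.
Round 2 (the firm proposes): rejecting gives the union an expected 0.5 × 865 + 0.5 × 64 = 464.5, so the firm offers 464.5, keeping 535.5.
Round 1 (the union proposes): rejecting gives the firm an expected 0.5 × 535.5 + 0.5 × 135 = 335.25; the union offers that and keeps 664.75.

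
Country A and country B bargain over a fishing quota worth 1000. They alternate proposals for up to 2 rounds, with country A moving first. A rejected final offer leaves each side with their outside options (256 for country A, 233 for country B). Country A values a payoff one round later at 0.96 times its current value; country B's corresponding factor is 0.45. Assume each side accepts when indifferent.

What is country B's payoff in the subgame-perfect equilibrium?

334.8

Round 2 (country B proposes): country A gets 256 if talks fail, so country B offers 256 and keeps 744.
Round 1 (country A proposes): country B can get 744 next round, worth 0.45 × 744 = 334.8 now, so country A offers 334.8, keeping 665.2.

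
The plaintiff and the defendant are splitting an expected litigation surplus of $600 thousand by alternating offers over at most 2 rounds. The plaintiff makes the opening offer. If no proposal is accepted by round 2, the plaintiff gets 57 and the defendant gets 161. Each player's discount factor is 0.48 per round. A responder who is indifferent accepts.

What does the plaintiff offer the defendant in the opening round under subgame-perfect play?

260.64

Round 2 (the defendant proposes): the plaintiff gets 57 if talks fail, so the defendant offers 57 and keeps 543.
Round 1 (the plaintiff proposes): the defendant can get 543 next round, worth 0.48 × 543 = 260.64 now; the plaintiff offers that and keeps 339.36.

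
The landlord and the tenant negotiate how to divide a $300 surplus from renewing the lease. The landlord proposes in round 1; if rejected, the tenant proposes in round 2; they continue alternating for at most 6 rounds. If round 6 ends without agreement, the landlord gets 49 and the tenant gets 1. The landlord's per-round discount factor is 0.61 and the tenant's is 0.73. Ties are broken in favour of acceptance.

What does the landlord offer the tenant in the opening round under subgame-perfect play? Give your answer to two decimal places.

Round 6 (the tenant proposes): the landlord gets 49 if talks fail, so the tenant offers 49 and keeps 251.
Round 5 (the landlord proposes): the tenant can get 251 next round, worth 0.73 × 251 = 183.23 now, so the landlord offers 183.23, keeping 116.77.
Round 4 (the tenant proposes): the landlord can get 116.77 next round, worth 0.61 × 116.77 = 71.2297 now, so the tenant offers 71.2297, keeping 228.7703.
Round 3 (the landlord proposes): the tenant can get 228.7703 next round, worth 0.73 × 228.7703 = 167.002319 now; the landlord offers that and keeps 132.997681.
Round 2 (the tenant proposes): the landlord can get 132.997681 next round, worth 0.61 × 132.997681 = 81.12858541 now, so the tenant offers 81.12858541, keeping 218.87141459.
Round 1 (the landlord proposes): the tenant can get 218.87141459 next round, worth 0.73 × 218.87141459 = 159.7761326507 now. The landlord offers 159.7761326507 and keeps 300 − 159.7761326507 = 140.2238673493.

159.78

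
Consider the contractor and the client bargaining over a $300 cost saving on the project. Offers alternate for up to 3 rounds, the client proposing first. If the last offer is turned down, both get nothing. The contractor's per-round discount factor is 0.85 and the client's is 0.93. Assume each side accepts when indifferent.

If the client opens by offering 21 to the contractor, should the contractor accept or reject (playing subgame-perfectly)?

Accept

Round 3 (the client proposes): the contractor will accept anything ≥ 0, so the client offers 0 and keeps 300.
Round 2 (the contractor proposes): the client can get 300 next round, worth 0.93 × 300 = 279 now; the contractor offers that and keeps 21.
So by rejecting in round 1, the contractor gets 21 next round, worth 0.85 × 21 = 17.85 now.
Offer 21 ≥ 17.85, so the contractor accepts.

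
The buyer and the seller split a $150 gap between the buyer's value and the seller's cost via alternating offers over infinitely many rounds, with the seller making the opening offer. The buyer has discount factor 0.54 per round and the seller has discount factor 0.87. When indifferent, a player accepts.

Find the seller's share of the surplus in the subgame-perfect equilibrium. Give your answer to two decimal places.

Let x be the seller's share when the seller proposes and y be the buyer's share when the buyer proposes.
The buyer accepts iff offered ≥ 0.54·y, so x = 150 − 0.54y. Symmetrically y = 150 − 0.87x.
Substituting: x = 150 − 0.54(150 − 0.87x), giving x(1 − 0.87·0.54) = 150(1 − 0.54).
So x = 150 × 0.46 / 0.5302 ≈ 130.1396, and the buyer receives 150 − x ≈ 19.8604.

130.14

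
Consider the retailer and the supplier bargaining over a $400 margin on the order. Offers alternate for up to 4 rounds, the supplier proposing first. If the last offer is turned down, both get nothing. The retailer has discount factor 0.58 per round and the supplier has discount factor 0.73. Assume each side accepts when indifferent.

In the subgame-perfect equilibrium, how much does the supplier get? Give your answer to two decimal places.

239.13

By backward induction:
Round 4 (the retailer proposes): the supplier will accept anything ≥ 0, so the retailer offers 0 and keeps 400.
Round 3 (the supplier proposes): the retailer can get 400 next round, worth 0.58 × 400 = 232 now. The supplier offers 232 and keeps 400 − 232 = 168.
Round 2 (the retailer proposes): the supplier can get 168 next round, worth 0.73 × 168 = 122.64 now; the retailer offers that and keeps 277.36.
Round 1 (the supplier proposes): the retailer can get 277.36 next round, worth 0.58 × 277.36 = 160.8688 now. The supplier offers 160.8688 and keeps 400 − 160.8688 = 239.1312.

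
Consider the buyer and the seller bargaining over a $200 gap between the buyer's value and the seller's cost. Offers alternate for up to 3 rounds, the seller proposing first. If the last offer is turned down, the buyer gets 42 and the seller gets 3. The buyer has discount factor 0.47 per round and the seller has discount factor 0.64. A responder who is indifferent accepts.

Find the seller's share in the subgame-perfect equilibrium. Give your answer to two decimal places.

By backward induction:
Round 3 (the seller proposes): the buyer gets 42 if talks fail, so the seller offers 42 and keeps 158.
Round 2 (the buyer proposes): the seller can get 158 next round, worth 0.64 × 158 = 101.12 now, so the buyer offers 101.12, keeping 98.88.
Round 1 (the seller proposes): the buyer can get 98.88 next round, worth 0.47 × 98.88 = 46.4736 now; the seller offers that and keeps 153.5264.

153.53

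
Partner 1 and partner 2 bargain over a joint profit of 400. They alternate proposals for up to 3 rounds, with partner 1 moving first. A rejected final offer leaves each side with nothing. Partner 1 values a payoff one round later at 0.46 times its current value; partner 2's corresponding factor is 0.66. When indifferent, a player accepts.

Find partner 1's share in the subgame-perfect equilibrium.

By backward induction:
Round 3 (partner 1 proposes): partner 2 will accept anything ≥ 0, so partner 1 offers 0 and keeps 400.
Round 2 (partner 2 proposes): partner 1 can get 400 next round, worth 0.46 × 400 = 184 now. Partner 2 offers 184 and keeps 400 − 184 = 216.
Round 1 (partner 1 proposes): partner 2 can get 216 next round, worth 0.66 × 216 = 142.56 now; partner 1 offers that and keeps 257.44.

257.44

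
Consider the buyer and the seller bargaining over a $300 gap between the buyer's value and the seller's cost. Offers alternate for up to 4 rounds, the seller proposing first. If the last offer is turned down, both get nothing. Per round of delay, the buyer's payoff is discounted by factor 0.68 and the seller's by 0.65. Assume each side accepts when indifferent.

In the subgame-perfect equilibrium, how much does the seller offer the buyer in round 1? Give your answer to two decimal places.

161.57

Solve by backward induction from round 4.
Round 4 (the buyer proposes): the seller will accept anything ≥ 0, so the buyer offers 0 and keeps 300.
Round 3 (the seller proposes): the buyer can get 300 next round, worth 0.68 × 300 = 204 now, so the seller offers 204, keeping 96.
Round 2 (the buyer proposes): the seller can get 96 next round, worth 0.65 × 96 = 62.4 now, so the buyer offers 62.4, keeping 237.6.
Round 1 (the seller proposes): the buyer can get 237.6 next round, worth 0.68 × 237.6 = 161.568 now; the seller offers that and keeps 138.432.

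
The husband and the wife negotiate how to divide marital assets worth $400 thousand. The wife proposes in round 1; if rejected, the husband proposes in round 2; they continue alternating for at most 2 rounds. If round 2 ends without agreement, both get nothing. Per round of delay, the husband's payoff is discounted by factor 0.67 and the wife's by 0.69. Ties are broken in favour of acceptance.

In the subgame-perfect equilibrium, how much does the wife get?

Round 2 (the husband proposes): the wife will accept anything ≥ 0, so the husband offers 0 and keeps 400.
Round 1 (the wife proposes): the husband can get 400 next round, worth 0.67 × 400 = 268 now; the wife offers that and keeps 132.

132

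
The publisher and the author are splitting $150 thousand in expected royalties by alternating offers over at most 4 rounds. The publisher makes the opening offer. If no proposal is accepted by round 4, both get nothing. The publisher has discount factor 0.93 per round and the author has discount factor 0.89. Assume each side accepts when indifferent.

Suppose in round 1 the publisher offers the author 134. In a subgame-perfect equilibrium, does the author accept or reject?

Accept

Round 4 (the author proposes): rejection yields 0 for the publisher; the author offers 0 and keeps 150.
Round 3 (the publisher proposes): the author can get 150 next round, worth 0.89 × 150 = 133.5 now; the publisher offers that and keeps 16.5.
Round 2 (the author proposes): the publisher can get 16.5 next round, worth 0.93 × 16.5 = 15.345 now, so the author offers 15.345, keeping 134.655.
So by rejecting in round 1, the author gets 134.655 next round, worth 0.89 × 134.655 = 119.84295 now.
Offer 134 ≥ 119.84295, so the author accepts.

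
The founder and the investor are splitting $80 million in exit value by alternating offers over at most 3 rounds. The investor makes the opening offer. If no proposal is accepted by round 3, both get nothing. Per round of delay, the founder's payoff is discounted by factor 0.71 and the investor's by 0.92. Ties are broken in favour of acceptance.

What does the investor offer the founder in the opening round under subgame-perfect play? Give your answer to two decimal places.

Round 3 (the investor proposes): the founder will accept anything ≥ 0, so the investor offers 0 and keeps 80.
Round 2 (the founder proposes): the investor can get 80 next round, worth 0.92 × 80 = 73.6 now; the founder offers that and keeps 6.4.
Round 1 (the investor proposes): the founder can get 6.4 next round, worth 0.71 × 6.4 = 4.544 now, so the investor offers 4.544, keeping 75.456.

4.54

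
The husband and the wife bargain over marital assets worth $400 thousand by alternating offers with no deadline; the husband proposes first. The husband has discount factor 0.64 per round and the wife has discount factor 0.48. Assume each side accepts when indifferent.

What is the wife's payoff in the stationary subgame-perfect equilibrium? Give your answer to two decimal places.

Let x be the husband's share when the husband proposes and y be the wife's share when the wife proposes.
The wife accepts iff offered ≥ 0.48·y, so x = 400 − 0.48y. Symmetrically y = 400 − 0.64x.
Substituting: x = 400 − 0.48(400 − 0.64x), giving x(1 − 0.64·0.48) = 400(1 − 0.48).
So x = 400 × 0.52 / 0.6928 ≈ 300.2309, and the wife receives 400 − x ≈ 99.7691.

99.77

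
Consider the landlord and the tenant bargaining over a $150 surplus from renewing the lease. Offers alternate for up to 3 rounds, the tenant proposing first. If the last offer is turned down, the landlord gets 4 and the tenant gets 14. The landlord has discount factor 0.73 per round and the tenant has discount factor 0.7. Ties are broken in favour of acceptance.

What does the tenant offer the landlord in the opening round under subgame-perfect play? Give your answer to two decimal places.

By backward induction:
Round 3 (the tenant proposes): the landlord gets 4 if talks fail, so the tenant offers 4 and keeps 146.
Round 2 (the landlord proposes): the tenant can get 146 next round, worth 0.7 × 146 = 102.2 now; the landlord offers that and keeps 47.8.
Round 1 (the tenant proposes): the landlord can get 47.8 next round, worth 0.73 × 47.8 = 34.894 now, so the tenant offers 34.894, keeping 115.106.

34.89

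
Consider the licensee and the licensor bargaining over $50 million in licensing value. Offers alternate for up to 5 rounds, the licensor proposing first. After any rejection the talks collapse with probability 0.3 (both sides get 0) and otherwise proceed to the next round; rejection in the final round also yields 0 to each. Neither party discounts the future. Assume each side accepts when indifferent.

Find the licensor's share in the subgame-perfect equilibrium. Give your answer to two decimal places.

34.36

Round 5 (the licensor proposes): rejection yields 0 for the licensee; the licensor offers 0 and keeps 50.
Round 4 (the licensee proposes): rejecting gives the licensor an expected 0.7 × 50 = 35. The licensee offers 35 and keeps 50 − 35 = 15.
Round 3 (the licensor proposes): rejecting gives the licensee an expected 0.7 × 15 = 10.5, so the licensor offers 10.5, keeping 39.5.
Round 2 (the licensee proposes): rejecting gives the licensor an expected 0.7 × 39.5 = 27.65. The licensee offers 27.65 and keeps 50 − 27.65 = 22.35.
Round 1 (the licensor proposes): rejecting gives the licensee an expected 0.7 × 22.35 = 15.645. The licensor offers 15.645 and keeps 50 − 15.645 = 34.355.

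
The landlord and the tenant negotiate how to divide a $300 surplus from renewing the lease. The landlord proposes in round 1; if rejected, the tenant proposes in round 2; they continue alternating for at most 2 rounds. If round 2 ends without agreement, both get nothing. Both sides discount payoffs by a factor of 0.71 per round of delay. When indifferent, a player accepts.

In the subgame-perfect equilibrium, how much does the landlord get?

Work backward from the last round.
Round 2 (the tenant proposes): rejection yields 0 for the landlord; the tenant offers 0 and keeps 300.
Round 1 (the landlord proposes): the tenant can get 300 next round, worth 0.71 × 300 = 213 now. The landlord offers 213 and keeps 300 − 213 = 87.

87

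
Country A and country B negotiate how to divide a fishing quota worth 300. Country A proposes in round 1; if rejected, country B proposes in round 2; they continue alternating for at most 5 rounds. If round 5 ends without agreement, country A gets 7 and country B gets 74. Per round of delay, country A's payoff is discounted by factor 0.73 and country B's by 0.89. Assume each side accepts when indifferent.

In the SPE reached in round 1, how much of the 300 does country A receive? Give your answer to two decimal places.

Solve by backward induction from round 5.
Round 5 (country A proposes): country B gets 74 if talks fail, so country A offers 74 and keeps 226.
Round 4 (country B proposes): country A can get 226 next round, worth 0.73 × 226 = 164.98 now, so country B offers 164.98, keeping 135.02.
Round 3 (country A proposes): country B can get 135.02 next round, worth 0.89 × 135.02 = 120.1678 now, so country A offers 120.1678, keeping 179.8322.
Round 2 (country B proposes): country A can get 179.8322 next round, worth 0.73 × 179.8322 = 131.277506 now, so country B offers 131.277506, keeping 168.722494.
Round 1 (country A proposes): country B can get 168.722494 next round, worth 0.89 × 168.722494 = 150.16301966 now, so country A offers 150.16301966, keeping 149.83698034.

149.84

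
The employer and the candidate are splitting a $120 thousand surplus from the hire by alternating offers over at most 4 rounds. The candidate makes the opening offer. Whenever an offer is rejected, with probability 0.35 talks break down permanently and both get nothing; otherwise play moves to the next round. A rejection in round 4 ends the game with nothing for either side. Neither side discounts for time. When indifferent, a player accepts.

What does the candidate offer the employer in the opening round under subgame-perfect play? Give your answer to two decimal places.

Round 4 (the employer proposes): rejection yields 0 for the candidate; the employer offers 0 and keeps 120.
Round 3 (the candidate proposes): rejecting gives the employer an expected 0.65 × 120 = 78; the candidate offers that and keeps 42.
Round 2 (the employer proposes): rejecting gives the candidate an expected 0.65 × 42 = 27.3, so the employer offers 27.3, keeping 92.7.
Round 1 (the candidate proposes): rejecting gives the employer an expected 0.65 × 92.7 = 60.255; the candidate offers that and keeps 59.745.

60.26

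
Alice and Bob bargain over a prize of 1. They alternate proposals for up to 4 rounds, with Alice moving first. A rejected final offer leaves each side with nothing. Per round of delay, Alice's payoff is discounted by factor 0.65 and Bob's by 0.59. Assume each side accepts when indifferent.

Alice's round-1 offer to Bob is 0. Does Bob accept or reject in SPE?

Round 4 (Bob proposes): Alice will accept anything ≥ 0, so Bob offers 0 and keeps 1.
Round 3 (Alice proposes): Bob can get 1 next round, worth 0.59 × 1 = 0.59 now, so Alice offers 0.59, keeping 0.41.
Round 2 (Bob proposes): Alice can get 0.41 next round, worth 0.65 × 0.41 = 0.2665 now; Bob offers that and keeps 0.7335.
So by rejecting in round 1, Bob gets 0.7335 next round, worth 0.59 × 0.7335 = 0.432765 now.
Offer 0 < 0.432765, so Bob rejects.

Reject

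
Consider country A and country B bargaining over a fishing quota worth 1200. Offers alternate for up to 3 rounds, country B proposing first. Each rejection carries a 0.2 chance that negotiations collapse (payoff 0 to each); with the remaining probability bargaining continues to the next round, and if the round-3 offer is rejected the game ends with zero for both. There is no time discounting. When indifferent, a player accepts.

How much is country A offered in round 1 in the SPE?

192

Round 3 (country B proposes): rejection yields 0 for country A; country B offers 0 and keeps 1200.
Round 2 (country A proposes): rejecting gives country B an expected 0.8 × 1200 = 960; country A offers that and keeps 240.
Round 1 (country B proposes): rejecting gives country A an expected 0.8 × 240 = 192, so country B offers 192, keeping 1008.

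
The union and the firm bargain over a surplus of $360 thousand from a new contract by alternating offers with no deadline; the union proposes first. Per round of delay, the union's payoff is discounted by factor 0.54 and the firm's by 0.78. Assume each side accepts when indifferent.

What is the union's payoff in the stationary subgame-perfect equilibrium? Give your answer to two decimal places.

When the union proposes, the firm accepts any offer worth at least 0.78 times what the firm would get by proposing next round; and vice versa.
This gives x = 360 − 0.78y and y = 360 − 0.54x, where x and y are each side's share when it proposes.
Hence (1 − 0.78·0.54)x = 360(1 − 0.78), i.e. 0.5788·x = 79.2.
x ≈ 136.8348; the firm's share is 360 − x ≈ 223.1652.

136.83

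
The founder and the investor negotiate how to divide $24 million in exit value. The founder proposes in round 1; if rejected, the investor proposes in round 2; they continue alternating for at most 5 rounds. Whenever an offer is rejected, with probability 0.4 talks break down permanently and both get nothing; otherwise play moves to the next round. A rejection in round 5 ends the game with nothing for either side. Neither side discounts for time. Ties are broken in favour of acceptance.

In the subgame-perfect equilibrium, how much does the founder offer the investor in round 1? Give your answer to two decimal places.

7.83

Round 5 (the founder proposes): the investor will accept anything ≥ 0, so the founder offers 0 and keeps 24.
Round 4 (the investor proposes): rejecting gives the founder an expected 0.6 × 24 = 14.4. The investor offers 14.4 and keeps 24 − 14.4 = 9.6.
Round 3 (the founder proposes): rejecting gives the investor an expected 0.6 × 9.6 = 5.76. The founder offers 5.76 and keeps 24 − 5.76 = 18.24.
Round 2 (the investor proposes): rejecting gives the founder an expected 0.6 × 18.24 = 10.944, so the investor offers 10.944, keeping 13.056.
Round 1 (the founder proposes): rejecting gives the investor an expected 0.6 × 13.056 = 7.8336, so the founder offers 7.8336, keeping 16.1664.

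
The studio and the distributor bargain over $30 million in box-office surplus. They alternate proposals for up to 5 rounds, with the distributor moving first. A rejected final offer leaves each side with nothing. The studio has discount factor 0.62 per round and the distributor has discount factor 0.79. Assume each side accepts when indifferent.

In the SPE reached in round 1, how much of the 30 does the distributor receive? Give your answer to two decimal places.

Solve by backward induction from round 5.
Round 5 (the distributor proposes): rejection yields 0 for the studio; the distributor offers 0 and keeps 30.
Round 4 (the studio proposes): the distributor can get 30 next round, worth 0.79 × 30 = 23.7 now, so the studio offers 23.7, keeping 6.3.
Round 3 (the distributor proposes): the studio can get 6.3 next round, worth 0.62 × 6.3 = 3.906 now, so the distributor offers 3.906, keeping 26.094.
Round 2 (the studio proposes): the distributor can get 26.094 next round, worth 0.79 × 26.094 = 20.61426 now. The studio offers 20.61426 and keeps 30 − 20.61426 = 9.38574.
Round 1 (the distributor proposes): the studio can get 9.38574 next round, worth 0.62 × 9.38574 = 5.8191588 now; the distributor offers that and keeps 24.1808412.

24.18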